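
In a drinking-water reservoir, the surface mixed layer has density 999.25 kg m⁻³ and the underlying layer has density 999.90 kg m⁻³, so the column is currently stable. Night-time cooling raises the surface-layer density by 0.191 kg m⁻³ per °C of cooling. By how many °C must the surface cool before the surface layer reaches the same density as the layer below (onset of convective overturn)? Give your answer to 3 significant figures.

3.40 °C

Density deficit of the surface layer: 999.90 − 999.25 = 0.65 kg m⁻³.
Required change = 0.65 / 0.191 = 3.40 °C.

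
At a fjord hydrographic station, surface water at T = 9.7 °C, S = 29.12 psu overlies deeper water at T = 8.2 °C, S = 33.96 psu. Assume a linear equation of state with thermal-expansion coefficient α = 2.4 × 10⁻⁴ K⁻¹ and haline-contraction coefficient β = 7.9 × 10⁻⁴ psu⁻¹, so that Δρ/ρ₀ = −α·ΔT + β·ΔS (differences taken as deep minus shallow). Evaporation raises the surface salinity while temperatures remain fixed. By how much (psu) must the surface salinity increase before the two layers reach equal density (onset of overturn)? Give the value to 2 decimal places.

Neutral buoyancy requires −α(T_deep − T_surf) + β(S_deep − S_surf′) = 0.
S_surf′ = S_deep − (α/β)·ΔT = 33.96 − (2.4 × 10⁻⁴/7.9 × 10⁻⁴)·(-1.5) = 34.4157 psu.
Increase required: 34.4157 − 29.12 = 5.2957 psu.

5.30 psu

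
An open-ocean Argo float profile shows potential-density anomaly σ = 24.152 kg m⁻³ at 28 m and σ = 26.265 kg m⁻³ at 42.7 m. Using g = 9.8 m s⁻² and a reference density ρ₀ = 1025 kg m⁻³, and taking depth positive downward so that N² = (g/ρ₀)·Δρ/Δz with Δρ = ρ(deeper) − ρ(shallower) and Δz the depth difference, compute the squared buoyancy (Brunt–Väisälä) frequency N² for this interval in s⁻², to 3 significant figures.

Δρ = 1026.265 − 1024.152 = 2.113 kg m⁻³ over Δz = 42.7 − 28 = 14.7 m.
N² = (9.8/1025) × (2.113/14.7) = 1.3743 × 10⁻³ s⁻² ≈ 1.37 × 10⁻³ s⁻².

1.37 × 10⁻³ s⁻²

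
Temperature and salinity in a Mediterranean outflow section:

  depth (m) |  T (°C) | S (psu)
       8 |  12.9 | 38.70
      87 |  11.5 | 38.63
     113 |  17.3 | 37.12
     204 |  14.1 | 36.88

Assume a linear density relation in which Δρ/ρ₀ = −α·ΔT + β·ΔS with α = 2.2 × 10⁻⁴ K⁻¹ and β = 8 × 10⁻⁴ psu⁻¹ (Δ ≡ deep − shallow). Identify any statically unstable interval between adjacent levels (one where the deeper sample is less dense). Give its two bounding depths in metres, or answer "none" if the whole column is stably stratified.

87–113 m

Evaluate Δρ/ρ₀ = −αΔT + βΔS across each adjacent pair:
  8–87 m: −αΔT+βΔS = −(2.2 × 10⁻⁴)(-1.4)+(8 × 10⁻⁴)(-0.07) = 2.5 × 10⁻⁴ → stable
  87–113 m: −αΔT+βΔS = −(2.2 × 10⁻⁴)(+5.8)+(8 × 10⁻⁴)(-1.51) = -2.5 × 10⁻³ → UNSTABLE
  113–204 m: −αΔT+βΔS = −(2.2 × 10⁻⁴)(-3.2)+(8 × 10⁻⁴)(-0.24) = 5.1 × 10⁻⁴ → stable
The 87–113 m interval has Δρ < 0: lighter water underlies denser water.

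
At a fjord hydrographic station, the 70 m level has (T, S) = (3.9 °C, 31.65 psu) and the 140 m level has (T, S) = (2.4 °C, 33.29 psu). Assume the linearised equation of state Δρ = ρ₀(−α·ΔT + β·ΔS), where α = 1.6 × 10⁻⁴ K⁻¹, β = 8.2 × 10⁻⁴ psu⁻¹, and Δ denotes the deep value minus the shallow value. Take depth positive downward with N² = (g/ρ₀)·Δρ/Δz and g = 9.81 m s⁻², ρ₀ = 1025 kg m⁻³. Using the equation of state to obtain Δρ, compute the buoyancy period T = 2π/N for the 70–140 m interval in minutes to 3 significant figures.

7.03 min

ΔT = -1.5 K, ΔS = +1.64 psu (deep − shallow).
Δρ/ρ₀ = −αΔT + βΔS = 2.40 × 10⁻⁴ + 1.3448 × 10⁻³ = 1.5848 × 10⁻³, so Δρ ≈ 1.624 kg m⁻³.
N² = (g/ρ₀)·Δρ/Δz = g·(Δρ/ρ₀)/Δz = 9.81 × 1.5848 × 10⁻³ / 70 = 2.2210 × 10⁻⁴ s⁻².
N = √(2.2210 × 10⁻⁴) = 0.014903 rad s⁻¹ → T = 2π/N = 421.61 s = 7.0268 min ≈ 7.03 min.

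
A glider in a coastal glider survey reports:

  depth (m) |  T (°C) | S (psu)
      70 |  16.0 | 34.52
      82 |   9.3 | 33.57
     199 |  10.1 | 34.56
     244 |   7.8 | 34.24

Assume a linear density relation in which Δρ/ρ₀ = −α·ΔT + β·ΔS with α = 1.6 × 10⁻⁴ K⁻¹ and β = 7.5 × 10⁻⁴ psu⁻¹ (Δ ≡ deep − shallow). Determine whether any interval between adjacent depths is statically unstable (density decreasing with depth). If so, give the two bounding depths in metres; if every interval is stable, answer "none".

Evaluate Δρ/ρ₀ = −αΔT + βΔS across each adjacent pair:
  70–82 m: −αΔT+βΔS = −(1.6 × 10⁻⁴)(-6.7)+(7.5 × 10⁻⁴)(-0.95) = 3.6 × 10⁻⁴ → stable
  82–199 m: −αΔT+βΔS = −(1.6 × 10⁻⁴)(+0.8)+(7.5 × 10⁻⁴)(+0.99) = 6.1 × 10⁻⁴ → stable
  199–244 m: −αΔT+βΔS = −(1.6 × 10⁻⁴)(-2.3)+(7.5 × 10⁻⁴)(-0.32) = 1.3 × 10⁻⁴ → stable
Every interval has Δρ > 0: the column is stably stratified throughout.

none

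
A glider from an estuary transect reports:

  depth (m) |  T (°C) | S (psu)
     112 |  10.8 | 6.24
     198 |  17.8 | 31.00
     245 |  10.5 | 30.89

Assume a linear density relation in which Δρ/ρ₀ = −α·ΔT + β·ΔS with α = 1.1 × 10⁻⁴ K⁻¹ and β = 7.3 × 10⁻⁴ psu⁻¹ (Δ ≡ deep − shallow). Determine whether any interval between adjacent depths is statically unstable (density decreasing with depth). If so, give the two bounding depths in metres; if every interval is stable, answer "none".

none

Evaluate Δρ/ρ₀ = −αΔT + βΔS across each adjacent pair:
  112–198 m: −αΔT+βΔS = −(1.1 × 10⁻⁴)(+7.0)+(7.3 × 10⁻⁴)(+24.76) = 0.017 → stable
  198–245 m: −αΔT+βΔS = −(1.1 × 10⁻⁴)(-7.3)+(7.3 × 10⁻⁴)(-0.11) = 7.2 × 10⁻⁴ → stable
Every interval has Δρ > 0: the column is stably stratified throughout.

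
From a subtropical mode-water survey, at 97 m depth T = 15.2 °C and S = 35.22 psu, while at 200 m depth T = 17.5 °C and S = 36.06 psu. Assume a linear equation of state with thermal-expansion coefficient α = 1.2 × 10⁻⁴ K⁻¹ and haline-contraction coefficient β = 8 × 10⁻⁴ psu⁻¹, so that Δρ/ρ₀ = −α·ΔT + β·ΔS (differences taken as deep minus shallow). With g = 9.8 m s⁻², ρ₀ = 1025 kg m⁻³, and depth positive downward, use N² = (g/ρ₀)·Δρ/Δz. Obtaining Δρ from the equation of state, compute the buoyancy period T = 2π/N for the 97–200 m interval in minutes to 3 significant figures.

ΔT = +2.3 K, ΔS = +0.84 psu (deep − shallow).
Δρ/ρ₀ = −αΔT + βΔS = -2.76 × 10⁻⁴ + 6.72 × 10⁻⁴ = 3.96 × 10⁻⁴, so Δρ ≈ 0.4059 kg m⁻³.
N² = (g/ρ₀)·Δρ/Δz = g·(Δρ/ρ₀)/Δz = 9.8 × 3.96 × 10⁻⁴ / 103 = 3.7678 × 10⁻⁵ s⁻².
N = √(3.7678 × 10⁻⁵) = 6.1382 × 10⁻³ rad s⁻¹ → T = 2π/N = 1.0236 × 10³ s = 17.060 min ≈ 17.1 min.

17.1 min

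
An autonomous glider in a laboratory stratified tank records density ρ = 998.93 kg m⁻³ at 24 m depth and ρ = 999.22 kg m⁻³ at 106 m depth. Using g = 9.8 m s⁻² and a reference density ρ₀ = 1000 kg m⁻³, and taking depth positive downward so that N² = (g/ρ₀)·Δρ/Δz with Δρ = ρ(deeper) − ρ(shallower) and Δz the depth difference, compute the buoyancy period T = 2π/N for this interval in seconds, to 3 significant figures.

1.07 × 10³ s

Δρ = 999.22 − 998.93 = 0.29 kg m⁻³ over Δz = 106 − 24 = 82 m.
N² = (9.8/1000) × (0.29/82) = 3.4659 × 10⁻⁵ s⁻².
N = √(3.4659 × 10⁻⁵) = 5.8872 × 10⁻³ rad s⁻¹, so T = 2π/N = 1.0673 × 10³ s ≈ 1.07 × 10³ s.
N² > 0, so the interval is statically stable.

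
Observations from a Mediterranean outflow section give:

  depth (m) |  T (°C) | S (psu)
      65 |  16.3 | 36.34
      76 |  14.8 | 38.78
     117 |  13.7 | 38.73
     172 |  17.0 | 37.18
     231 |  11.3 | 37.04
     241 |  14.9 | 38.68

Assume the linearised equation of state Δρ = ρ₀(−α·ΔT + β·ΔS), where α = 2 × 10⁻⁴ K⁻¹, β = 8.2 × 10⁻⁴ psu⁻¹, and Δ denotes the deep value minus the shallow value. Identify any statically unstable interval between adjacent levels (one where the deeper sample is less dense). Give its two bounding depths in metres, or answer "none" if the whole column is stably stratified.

Evaluate Δρ/ρ₀ = −αΔT + βΔS across each adjacent pair:
  65–76 m: −αΔT+βΔS = −(2 × 10⁻⁴)(-1.5)+(8.2 × 10⁻⁴)(+2.44) = 2.3 × 10⁻³ → stable
  76–117 m: −αΔT+βΔS = −(2 × 10⁻⁴)(-1.1)+(8.2 × 10⁻⁴)(-0.05) = 1.8 × 10⁻⁴ → stable
  117–172 m: −αΔT+βΔS = −(2 × 10⁻⁴)(+3.3)+(8.2 × 10⁻⁴)(-1.55) = -1.9 × 10⁻³ → UNSTABLE
  172–231 m: −αΔT+βΔS = −(2 × 10⁻⁴)(-5.7)+(8.2 × 10⁻⁴)(-0.14) = 1.0 × 10⁻³ → stable
  231–241 m: −αΔT+βΔS = −(2 × 10⁻⁴)(+3.6)+(8.2 × 10⁻⁴)(+1.64) = 6.2 × 10⁻⁴ → stable
The 117–172 m interval has Δρ < 0: lighter water underlies denser water.

117–172 m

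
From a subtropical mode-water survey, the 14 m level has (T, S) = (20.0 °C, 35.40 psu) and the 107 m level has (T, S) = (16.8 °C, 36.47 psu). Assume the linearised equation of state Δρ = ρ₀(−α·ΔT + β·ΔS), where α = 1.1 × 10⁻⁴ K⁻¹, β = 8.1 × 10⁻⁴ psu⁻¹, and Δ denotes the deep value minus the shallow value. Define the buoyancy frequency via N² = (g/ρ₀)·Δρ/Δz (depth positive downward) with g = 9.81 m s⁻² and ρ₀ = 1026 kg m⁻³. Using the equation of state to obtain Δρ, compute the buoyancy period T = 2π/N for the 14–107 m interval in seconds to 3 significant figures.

ΔT = -3.2 K, ΔS = +1.07 psu (deep − shallow).
Δρ/ρ₀ = −αΔT + βΔS = 3.52 × 10⁻⁴ + 8.667 × 10⁻⁴ = 1.2187 × 10⁻³, so Δρ ≈ 1.250 kg m⁻³.
N² = (g/ρ₀)·Δρ/Δz = g·(Δρ/ρ₀)/Δz = 9.81 × 1.2187 × 10⁻³ / 93 = 1.2855 × 10⁻⁴ s⁻².
N = √(1.2855 × 10⁻⁴) = 0.011338 rad s⁻¹ → T = 2π/N = 554.17 s ≈ 554 s.

554 s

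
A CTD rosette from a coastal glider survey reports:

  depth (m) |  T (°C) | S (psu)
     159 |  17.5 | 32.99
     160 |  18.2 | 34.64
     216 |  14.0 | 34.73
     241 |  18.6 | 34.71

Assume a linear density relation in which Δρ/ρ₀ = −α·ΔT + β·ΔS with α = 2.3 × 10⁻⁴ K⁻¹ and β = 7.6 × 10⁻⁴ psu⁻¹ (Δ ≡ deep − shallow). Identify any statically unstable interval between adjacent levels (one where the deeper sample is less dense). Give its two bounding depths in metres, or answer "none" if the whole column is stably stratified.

Evaluate Δρ/ρ₀ = −αΔT + βΔS across each adjacent pair:
  159–160 m: −αΔT+βΔS = −(2.3 × 10⁻⁴)(+0.7)+(7.6 × 10⁻⁴)(+1.65) = 1.1 × 10⁻³ → stable
  160–216 m: −αΔT+βΔS = −(2.3 × 10⁻⁴)(-4.2)+(7.6 × 10⁻⁴)(+0.09) = 1.0 × 10⁻³ → stable
  216–241 m: −αΔT+βΔS = −(2.3 × 10⁻⁴)(+4.6)+(7.6 × 10⁻⁴)(-0.02) = -1.1 × 10⁻³ → UNSTABLE
The 216–241 m interval has Δρ < 0: lighter water underlies denser water.

216–241 m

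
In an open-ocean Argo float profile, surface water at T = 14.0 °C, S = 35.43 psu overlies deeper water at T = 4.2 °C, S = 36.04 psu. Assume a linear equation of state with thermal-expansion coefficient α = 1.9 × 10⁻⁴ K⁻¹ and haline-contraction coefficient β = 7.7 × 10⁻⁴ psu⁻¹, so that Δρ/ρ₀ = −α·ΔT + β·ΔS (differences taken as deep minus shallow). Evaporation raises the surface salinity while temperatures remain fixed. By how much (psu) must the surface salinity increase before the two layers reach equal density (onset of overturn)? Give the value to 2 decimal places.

Neutral buoyancy requires −α(T_deep − T_surf) + β(S_deep − S_surf′) = 0.
S_surf′ = S_deep − (α/β)·ΔT = 36.04 − (1.9 × 10⁻⁴/7.7 × 10⁻⁴)·(-9.8) = 38.4582 psu.
Increase required: 38.4582 − 35.43 = 3.0282 psu.

3.03 psu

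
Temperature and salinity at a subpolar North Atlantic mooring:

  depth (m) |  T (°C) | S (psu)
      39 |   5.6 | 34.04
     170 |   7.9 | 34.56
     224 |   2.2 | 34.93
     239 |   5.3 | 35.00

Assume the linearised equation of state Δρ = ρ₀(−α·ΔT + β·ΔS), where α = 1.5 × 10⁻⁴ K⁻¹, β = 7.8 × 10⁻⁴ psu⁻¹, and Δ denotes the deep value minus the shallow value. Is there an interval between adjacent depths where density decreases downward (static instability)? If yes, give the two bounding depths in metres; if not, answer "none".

Evaluate Δρ/ρ₀ = −αΔT + βΔS across each adjacent pair:
  39–170 m: −αΔT+βΔS = −(1.5 × 10⁻⁴)(+2.3)+(7.8 × 10⁻⁴)(+0.52) = 6.1 × 10⁻⁵ → stable
  170–224 m: −αΔT+βΔS = −(1.5 × 10⁻⁴)(-5.7)+(7.8 × 10⁻⁴)(+0.37) = 1.1 × 10⁻³ → stable
  224–239 m: −αΔT+βΔS = −(1.5 × 10⁻⁴)(+3.1)+(7.8 × 10⁻⁴)(+0.07) = -4.1 × 10⁻⁴ → UNSTABLE
The 224–239 m interval has Δρ < 0: lighter water underlies denser water.

224–239 m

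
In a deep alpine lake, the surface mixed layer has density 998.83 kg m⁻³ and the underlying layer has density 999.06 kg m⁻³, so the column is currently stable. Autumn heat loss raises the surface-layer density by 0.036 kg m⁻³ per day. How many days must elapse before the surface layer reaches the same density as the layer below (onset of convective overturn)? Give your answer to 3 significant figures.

Density deficit of the surface layer: 999.06 − 998.83 = 0.23 kg m⁻³.
Required change = 0.23 / 0.036 = 6.39 days.

6.39 days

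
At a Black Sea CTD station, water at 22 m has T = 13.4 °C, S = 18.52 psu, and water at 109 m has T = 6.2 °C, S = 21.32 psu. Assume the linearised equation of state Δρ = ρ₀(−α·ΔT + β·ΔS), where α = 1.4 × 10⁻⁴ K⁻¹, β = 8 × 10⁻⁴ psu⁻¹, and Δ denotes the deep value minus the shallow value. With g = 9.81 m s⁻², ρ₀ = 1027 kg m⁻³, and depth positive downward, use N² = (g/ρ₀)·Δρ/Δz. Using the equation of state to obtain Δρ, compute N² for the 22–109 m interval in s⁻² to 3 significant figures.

ΔT = -7.2 K, ΔS = +2.80 psu (deep − shallow).
Δρ/ρ₀ = −αΔT + βΔS = 1.008 × 10⁻³ + 2.24 × 10⁻³ = 3.248 × 10⁻³, so Δρ ≈ 3.336 kg m⁻³.
N² = (g/ρ₀)·Δρ/Δz = g·(Δρ/ρ₀)/Δz = 9.81 × 3.248 × 10⁻³ / 87 = 3.6624 × 10⁻⁴ s⁻² ≈ 3.66 × 10⁻⁴ s⁻².

3.66 × 10⁻⁴ s⁻²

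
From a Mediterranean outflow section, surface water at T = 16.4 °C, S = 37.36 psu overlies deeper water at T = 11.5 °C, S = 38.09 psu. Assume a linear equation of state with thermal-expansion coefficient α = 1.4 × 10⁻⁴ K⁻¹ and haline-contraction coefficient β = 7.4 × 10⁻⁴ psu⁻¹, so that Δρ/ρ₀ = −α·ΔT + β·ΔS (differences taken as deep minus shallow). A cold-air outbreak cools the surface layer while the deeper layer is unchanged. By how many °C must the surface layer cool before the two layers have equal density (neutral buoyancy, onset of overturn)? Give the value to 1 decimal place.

8.8 °C

Neutral buoyancy requires Δρ = 0, i.e. −α(T_deep − T_surf′) + β(S_deep − S_surf) = 0.
T_surf′ = T_deep − (β/α)·ΔS = 11.5 − (7.4 × 10⁻⁴/1.4 × 10⁻⁴)·(+0.73) = 7.641 °C.
Cooling required: 16.4 − (7.641) = 8.759 °C.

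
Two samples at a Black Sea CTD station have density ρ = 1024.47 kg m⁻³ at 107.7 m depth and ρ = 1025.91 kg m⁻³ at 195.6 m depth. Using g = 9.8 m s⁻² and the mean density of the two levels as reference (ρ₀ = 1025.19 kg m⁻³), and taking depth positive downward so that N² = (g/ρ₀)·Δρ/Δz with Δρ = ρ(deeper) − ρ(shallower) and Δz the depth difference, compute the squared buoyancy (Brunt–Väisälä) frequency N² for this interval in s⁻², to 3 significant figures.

Δρ = 1025.91 − 1024.47 = 1.44 kg m⁻³ over Δz = 195.6 − 107.7 = 87.9 m.
N² = (9.8/1025.19) × (1.44/87.9) = 1.5660 × 10⁻⁴ s⁻² ≈ 1.57 × 10⁻⁴ s⁻².
Since Δρ > 0 the layer is stably stratified.

1.57 × 10⁻⁴ s⁻²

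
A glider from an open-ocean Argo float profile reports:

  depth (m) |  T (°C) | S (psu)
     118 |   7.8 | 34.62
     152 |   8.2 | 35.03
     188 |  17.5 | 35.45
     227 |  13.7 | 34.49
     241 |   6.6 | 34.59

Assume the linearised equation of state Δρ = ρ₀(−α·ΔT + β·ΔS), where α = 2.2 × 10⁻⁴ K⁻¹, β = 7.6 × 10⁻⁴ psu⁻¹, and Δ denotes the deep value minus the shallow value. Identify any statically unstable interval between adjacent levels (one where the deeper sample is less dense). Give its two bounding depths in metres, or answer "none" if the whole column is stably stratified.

152–188 m

Evaluate Δρ/ρ₀ = −αΔT + βΔS across each adjacent pair:
  118–152 m: −αΔT+βΔS = −(2.2 × 10⁻⁴)(+0.4)+(7.6 × 10⁻⁴)(+0.41) = 2.2 × 10⁻⁴ → stable
  152–188 m: −αΔT+βΔS = −(2.2 × 10⁻⁴)(+9.3)+(7.6 × 10⁻⁴)(+0.42) = -1.7 × 10⁻³ → UNSTABLE
  188–227 m: −αΔT+βΔS = −(2.2 × 10⁻⁴)(-3.8)+(7.6 × 10⁻⁴)(-0.96) = 1.1 × 10⁻⁴ → stable
  227–241 m: −αΔT+βΔS = −(2.2 × 10⁻⁴)(-7.1)+(7.6 × 10⁻⁴)(+0.10) = 1.6 × 10⁻³ → stable
The 152–188 m interval has Δρ < 0: lighter water underlies denser water.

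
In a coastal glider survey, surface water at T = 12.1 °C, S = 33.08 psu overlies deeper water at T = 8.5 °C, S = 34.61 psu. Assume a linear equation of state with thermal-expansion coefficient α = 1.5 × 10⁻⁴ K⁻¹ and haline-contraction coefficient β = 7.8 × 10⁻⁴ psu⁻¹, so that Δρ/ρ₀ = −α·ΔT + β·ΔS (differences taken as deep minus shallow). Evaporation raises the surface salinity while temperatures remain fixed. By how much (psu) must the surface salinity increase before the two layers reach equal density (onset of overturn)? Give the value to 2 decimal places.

Neutral buoyancy requires −α(T_deep − T_surf) + β(S_deep − S_surf′) = 0.
S_surf′ = S_deep − (α/β)·ΔT = 34.61 − (1.5 × 10⁻⁴/7.8 × 10⁻⁴)·(-3.6) = 35.3023 psu.
Increase required: 35.3023 − 33.08 = 2.2223 psu.

2.22 psu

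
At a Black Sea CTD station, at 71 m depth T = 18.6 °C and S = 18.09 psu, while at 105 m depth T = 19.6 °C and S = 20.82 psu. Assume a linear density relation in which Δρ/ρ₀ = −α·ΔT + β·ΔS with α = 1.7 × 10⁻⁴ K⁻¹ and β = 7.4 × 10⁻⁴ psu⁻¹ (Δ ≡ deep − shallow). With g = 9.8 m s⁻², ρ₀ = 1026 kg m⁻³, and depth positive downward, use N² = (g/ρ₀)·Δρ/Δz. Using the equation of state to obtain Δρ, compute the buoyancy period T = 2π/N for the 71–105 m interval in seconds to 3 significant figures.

ΔT = +1.0 K, ΔS = +2.73 psu (deep − shallow).
Δρ/ρ₀ = −αΔT + βΔS = -1.70 × 10⁻⁴ + 2.0202 × 10⁻³ = 1.8502 × 10⁻³, so Δρ ≈ 1.898 kg m⁻³.
N² = (g/ρ₀)·Δρ/Δz = g·(Δρ/ρ₀)/Δz = 9.8 × 1.8502 × 10⁻³ / 34 = 5.3329 × 10⁻⁴ s⁻².
N = √(5.3329 × 10⁻⁴) = 0.023093 rad s⁻¹ → T = 2π/N = 272.08 s ≈ 272 s.

272 s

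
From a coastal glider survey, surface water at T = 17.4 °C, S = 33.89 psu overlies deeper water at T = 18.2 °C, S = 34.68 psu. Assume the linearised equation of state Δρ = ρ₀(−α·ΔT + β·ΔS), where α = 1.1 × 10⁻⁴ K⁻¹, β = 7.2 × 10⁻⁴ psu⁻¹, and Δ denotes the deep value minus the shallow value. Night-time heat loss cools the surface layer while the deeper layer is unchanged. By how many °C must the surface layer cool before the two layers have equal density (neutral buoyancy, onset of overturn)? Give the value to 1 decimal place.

Neutral buoyancy requires Δρ = 0, i.e. −α(T_deep − T_surf′) + β(S_deep − S_surf) = 0.
T_surf′ = T_deep − (β/α)·ΔS = 18.2 − (7.2 × 10⁻⁴/1.1 × 10⁻⁴)·(+0.79) = 13.029 °C.
Cooling required: 17.4 − (13.029) = 4.371 °C.

4.4 °C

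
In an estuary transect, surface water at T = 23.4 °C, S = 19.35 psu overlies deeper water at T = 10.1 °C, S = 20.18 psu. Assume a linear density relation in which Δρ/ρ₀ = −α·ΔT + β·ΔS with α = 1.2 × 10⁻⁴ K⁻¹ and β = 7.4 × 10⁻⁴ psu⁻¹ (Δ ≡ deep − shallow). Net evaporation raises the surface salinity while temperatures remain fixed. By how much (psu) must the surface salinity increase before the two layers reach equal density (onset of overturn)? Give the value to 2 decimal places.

Neutral buoyancy requires −α(T_deep − T_surf) + β(S_deep − S_surf′) = 0.
S_surf′ = S_deep − (α/β)·ΔT = 20.18 − (1.2 × 10⁻⁴/7.4 × 10⁻⁴)·(-13.3) = 22.3368 psu.
Increase required: 22.3368 − 19.35 = 2.9868 psu.

2.99 psu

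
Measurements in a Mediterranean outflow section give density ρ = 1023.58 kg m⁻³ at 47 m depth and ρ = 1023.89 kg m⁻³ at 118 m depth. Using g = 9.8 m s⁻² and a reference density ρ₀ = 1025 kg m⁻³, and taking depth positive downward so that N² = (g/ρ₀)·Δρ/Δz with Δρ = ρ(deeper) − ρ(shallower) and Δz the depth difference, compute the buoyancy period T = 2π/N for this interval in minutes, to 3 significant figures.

Δρ = 1023.89 − 1023.58 = 0.31 kg m⁻³ over Δz = 118 − 47 = 71 m.
N² = (9.8/1025) × (0.31/71) = 4.1745 × 10⁻⁵ s⁻².
N = √(4.1745 × 10⁻⁵) = 6.4610 × 10⁻³ rad s⁻¹, so T = 2π/N = 972.48 s = 16.208 min ≈ 16.2 min.

16.2 min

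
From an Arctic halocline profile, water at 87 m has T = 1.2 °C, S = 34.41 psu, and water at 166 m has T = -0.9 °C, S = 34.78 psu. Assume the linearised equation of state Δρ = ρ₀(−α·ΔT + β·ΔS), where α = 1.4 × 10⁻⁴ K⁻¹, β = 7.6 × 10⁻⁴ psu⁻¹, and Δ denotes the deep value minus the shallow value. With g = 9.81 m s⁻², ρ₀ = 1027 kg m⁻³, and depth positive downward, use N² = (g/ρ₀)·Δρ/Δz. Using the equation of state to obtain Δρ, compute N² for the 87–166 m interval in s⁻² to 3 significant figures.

7.14 × 10⁻⁵ s⁻²

ΔT = -2.1 K, ΔS = +0.37 psu (deep − shallow).
Δρ/ρ₀ = −αΔT + βΔS = 2.94 × 10⁻⁴ + 2.812 × 10⁻⁴ = 5.752 × 10⁻⁴, so Δρ ≈ 0.5907 kg m⁻³.
N² = (g/ρ₀)·Δρ/Δz = g·(Δρ/ρ₀)/Δz = 9.81 × 5.752 × 10⁻⁴ / 79 = 7.1427 × 10⁻⁵ s⁻² ≈ 7.14 × 10⁻⁵ s⁻².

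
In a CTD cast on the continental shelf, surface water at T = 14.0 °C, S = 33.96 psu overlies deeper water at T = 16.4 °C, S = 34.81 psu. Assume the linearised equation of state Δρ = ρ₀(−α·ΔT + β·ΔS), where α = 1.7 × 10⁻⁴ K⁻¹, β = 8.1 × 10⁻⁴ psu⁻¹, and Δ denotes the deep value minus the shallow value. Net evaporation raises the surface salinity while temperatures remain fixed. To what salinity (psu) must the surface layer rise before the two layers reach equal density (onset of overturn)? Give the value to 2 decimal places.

34.31 psu

Neutral buoyancy requires −α(T_deep − T_surf) + β(S_deep − S_surf′) = 0.
S_surf′ = S_deep − (α/β)·ΔT = 34.81 − (1.7 × 10⁻⁴/8.1 × 10⁻⁴)·(+2.4) = 34.3063 psu.
Increase required: 34.3063 − 33.96 = 0.3463 psu.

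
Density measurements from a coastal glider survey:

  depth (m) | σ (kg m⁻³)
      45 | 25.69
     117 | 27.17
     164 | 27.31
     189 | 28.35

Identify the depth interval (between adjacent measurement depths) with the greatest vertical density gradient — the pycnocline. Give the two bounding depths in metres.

Compute the density gradient over each adjacent pair:
  45–117 m: Δρ/Δz = 1.48/72 = 0.021 kg m⁻⁴
  117–164 m: Δρ/Δz = 0.14/47 = 3.0 × 10⁻³ kg m⁻⁴
  164–189 m: Δρ/Δz = 1.04/25 = 0.042 kg m⁻⁴
The largest gradient is in the 164–189 m interval — the pycnocline.

164–189 m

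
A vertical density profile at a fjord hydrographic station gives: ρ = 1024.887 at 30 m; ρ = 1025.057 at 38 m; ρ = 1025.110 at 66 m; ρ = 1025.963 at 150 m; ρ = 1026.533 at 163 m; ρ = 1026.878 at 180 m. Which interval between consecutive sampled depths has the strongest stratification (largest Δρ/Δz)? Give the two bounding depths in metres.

150–163 m

Compute the density gradient over each adjacent pair:
  30–38 m: Δρ/Δz = 0.170/8 = 0.021 kg m⁻⁴
  38–66 m: Δρ/Δz = 0.053/28 = 1.9 × 10⁻³ kg m⁻⁴
  66–150 m: Δρ/Δz = 0.853/84 = 0.010 kg m⁻⁴
  150–163 m: Δρ/Δz = 0.570/13 = 0.044 kg m⁻⁴
  163–180 m: Δρ/Δz = 0.345/17 = 0.020 kg m⁻⁴
The largest gradient is in the 150–163 m interval — the pycnocline.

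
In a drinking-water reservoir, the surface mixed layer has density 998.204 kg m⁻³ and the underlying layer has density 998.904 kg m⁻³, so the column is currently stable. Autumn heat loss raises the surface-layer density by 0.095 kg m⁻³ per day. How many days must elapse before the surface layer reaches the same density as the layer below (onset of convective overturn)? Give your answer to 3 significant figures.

7.37 days

Density deficit of the surface layer: 998.904 − 998.204 = 0.7 kg m⁻³.
Required change = 0.7 / 0.095 = 7.37 days.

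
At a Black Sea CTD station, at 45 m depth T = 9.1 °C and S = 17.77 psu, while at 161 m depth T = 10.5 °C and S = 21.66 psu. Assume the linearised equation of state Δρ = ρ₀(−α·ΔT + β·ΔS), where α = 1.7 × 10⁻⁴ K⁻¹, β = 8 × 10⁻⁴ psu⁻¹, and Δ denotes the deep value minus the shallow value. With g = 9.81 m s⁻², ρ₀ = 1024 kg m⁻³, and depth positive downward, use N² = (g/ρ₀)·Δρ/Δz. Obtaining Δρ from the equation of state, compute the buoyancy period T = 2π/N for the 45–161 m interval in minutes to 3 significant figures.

ΔT = +1.4 K, ΔS = +3.89 psu (deep − shallow).
Δρ/ρ₀ = −αΔT + βΔS = -2.38 × 10⁻⁴ + 3.112 × 10⁻³ = 2.874 × 10⁻³, so Δρ ≈ 2.943 kg m⁻³.
N² = (g/ρ₀)·Δρ/Δz = g·(Δρ/ρ₀)/Δz = 9.81 × 2.874 × 10⁻³ / 116 = 2.4305 × 10⁻⁴ s⁻².
N = √(2.4305 × 10⁻⁴) = 0.015590 rad s⁻¹ → T = 2π/N = 403.03 s = 6.7172 min ≈ 6.72 min.

6.72 min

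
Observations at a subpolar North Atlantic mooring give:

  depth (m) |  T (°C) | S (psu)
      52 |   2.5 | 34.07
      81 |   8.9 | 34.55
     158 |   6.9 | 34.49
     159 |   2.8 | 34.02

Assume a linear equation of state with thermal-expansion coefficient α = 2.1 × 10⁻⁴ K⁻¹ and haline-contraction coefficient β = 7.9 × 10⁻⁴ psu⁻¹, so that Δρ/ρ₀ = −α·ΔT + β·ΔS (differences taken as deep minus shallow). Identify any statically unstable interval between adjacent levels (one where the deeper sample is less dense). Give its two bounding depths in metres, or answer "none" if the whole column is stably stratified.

Evaluate Δρ/ρ₀ = −αΔT + βΔS across each adjacent pair:
  52–81 m: −αΔT+βΔS = −(2.1 × 10⁻⁴)(+6.4)+(7.9 × 10⁻⁴)(+0.48) = -9.6 × 10⁻⁴ → UNSTABLE
  81–158 m: −αΔT+βΔS = −(2.1 × 10⁻⁴)(-2.0)+(7.9 × 10⁻⁴)(-0.06) = 3.7 × 10⁻⁴ → stable
  158–159 m: −αΔT+βΔS = −(2.1 × 10⁻⁴)(-4.1)+(7.9 × 10⁻⁴)(-0.47) = 4.9 × 10⁻⁴ → stable
The 52–81 m interval has Δρ < 0: lighter water underlies denser water.

52–81 m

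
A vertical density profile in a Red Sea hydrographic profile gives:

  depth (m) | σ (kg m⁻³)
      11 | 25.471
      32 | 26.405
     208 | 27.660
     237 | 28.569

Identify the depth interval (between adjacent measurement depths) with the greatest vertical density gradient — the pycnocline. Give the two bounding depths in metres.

11–32 m

Compute the density gradient over each adjacent pair:
  11–32 m: Δρ/Δz = 0.934/21 = 0.044 kg m⁻⁴
  32–208 m: Δρ/Δz = 1.255/176 = 7.1 × 10⁻³ kg m⁻⁴
  208–237 m: Δρ/Δz = 0.909/29 = 0.031 kg m⁻⁴
The largest gradient is in the 11–32 m interval — the pycnocline.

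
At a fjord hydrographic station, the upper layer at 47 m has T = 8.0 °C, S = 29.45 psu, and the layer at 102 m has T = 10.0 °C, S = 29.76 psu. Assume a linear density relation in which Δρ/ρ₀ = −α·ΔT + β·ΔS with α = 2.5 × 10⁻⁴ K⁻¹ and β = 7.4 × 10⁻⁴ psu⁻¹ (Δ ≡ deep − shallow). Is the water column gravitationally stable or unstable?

unstable

ΔT = 10.0 − 8.0 = +2.0 K and ΔS = 29.76 − 29.45 = +0.31 psu (deep − shallow).
−αΔT = -5.00 × 10⁻⁴; βΔS = 2.294 × 10⁻⁴; sum Δρ/ρ₀ = -2.706 × 10⁻⁴.
Δρ/ρ₀ < 0, so Δρ < 0: deeper water is lighter → statically unstable; the column would overturn.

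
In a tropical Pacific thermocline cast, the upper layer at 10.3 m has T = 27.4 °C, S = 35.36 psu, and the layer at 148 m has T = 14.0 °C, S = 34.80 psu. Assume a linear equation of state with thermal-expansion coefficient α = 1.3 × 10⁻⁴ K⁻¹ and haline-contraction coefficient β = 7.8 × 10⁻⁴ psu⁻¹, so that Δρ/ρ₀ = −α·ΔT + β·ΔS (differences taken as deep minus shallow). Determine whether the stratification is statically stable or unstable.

stable

ΔT = 14.0 − 27.4 = -13.4 K and ΔS = 34.80 − 35.36 = -0.56 psu (deep − shallow).
−αΔT = 1.742 × 10⁻³; βΔS = -4.368 × 10⁻⁴; sum Δρ/ρ₀ = 1.3052 × 10⁻³.
Δρ/ρ₀ > 0, so Δρ > 0: deeper water is denser → statically stable.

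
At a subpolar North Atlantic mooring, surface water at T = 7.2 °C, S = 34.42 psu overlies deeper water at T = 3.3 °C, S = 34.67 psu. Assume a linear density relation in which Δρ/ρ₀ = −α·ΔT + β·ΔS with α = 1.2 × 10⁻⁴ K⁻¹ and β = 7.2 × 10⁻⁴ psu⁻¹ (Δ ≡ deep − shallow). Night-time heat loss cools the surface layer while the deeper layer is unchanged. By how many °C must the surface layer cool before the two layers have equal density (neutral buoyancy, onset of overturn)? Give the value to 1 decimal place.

5.4 °C

Neutral buoyancy requires Δρ = 0, i.e. −α(T_deep − T_surf′) + β(S_deep − S_surf) = 0.
T_surf′ = T_deep − (β/α)·ΔS = 3.3 − (7.2 × 10⁻⁴/1.2 × 10⁻⁴)·(+0.25) = 1.800 °C.
Cooling required: 7.2 − (1.800) = 5.400 °C.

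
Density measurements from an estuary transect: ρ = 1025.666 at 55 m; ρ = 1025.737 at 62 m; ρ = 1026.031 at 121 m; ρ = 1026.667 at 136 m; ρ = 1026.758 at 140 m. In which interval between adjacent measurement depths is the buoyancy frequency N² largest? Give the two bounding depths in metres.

Compute the density gradient over each adjacent pair:
  55–62 m: Δρ/Δz = 0.071/7 = 0.010 kg m⁻⁴
  62–121 m: Δρ/Δz = 0.294/59 = 5.0 × 10⁻³ kg m⁻⁴
  121–136 m: Δρ/Δz = 0.636/15 = 0.042 kg m⁻⁴
  136–140 m: Δρ/Δz = 0.091/4 = 0.023 kg m⁻⁴
The largest gradient is in the 121–136 m interval — the pycnocline.

121–136 m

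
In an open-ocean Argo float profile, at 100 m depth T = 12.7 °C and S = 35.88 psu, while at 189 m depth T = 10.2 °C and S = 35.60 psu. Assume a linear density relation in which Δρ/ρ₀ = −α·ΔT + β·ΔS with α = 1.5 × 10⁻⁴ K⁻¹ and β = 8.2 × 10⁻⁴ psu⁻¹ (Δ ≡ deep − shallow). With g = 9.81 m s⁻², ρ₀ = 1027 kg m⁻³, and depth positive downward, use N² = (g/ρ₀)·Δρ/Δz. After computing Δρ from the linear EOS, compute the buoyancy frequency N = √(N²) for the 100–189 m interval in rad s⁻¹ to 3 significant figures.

4.00 × 10⁻³ rad s⁻¹

ΔT = -2.5 K, ΔS = -0.28 psu (deep − shallow).
Δρ/ρ₀ = −αΔT + βΔS = 3.75 × 10⁻⁴ − 2.296 × 10⁻⁴ = 1.454 × 10⁻⁴, so Δρ ≈ 0.1493 kg m⁻³.
N² = (g/ρ₀)·Δρ/Δz = g·(Δρ/ρ₀)/Δz = 9.81 × 1.454 × 10⁻⁴ / 89 = 1.6027 × 10⁻⁵ s⁻².
N = √(1.6027 × 10⁻⁵) = 4.0034 × 10⁻³ rad s⁻¹ ≈ 4.00 × 10⁻³ rad s⁻¹.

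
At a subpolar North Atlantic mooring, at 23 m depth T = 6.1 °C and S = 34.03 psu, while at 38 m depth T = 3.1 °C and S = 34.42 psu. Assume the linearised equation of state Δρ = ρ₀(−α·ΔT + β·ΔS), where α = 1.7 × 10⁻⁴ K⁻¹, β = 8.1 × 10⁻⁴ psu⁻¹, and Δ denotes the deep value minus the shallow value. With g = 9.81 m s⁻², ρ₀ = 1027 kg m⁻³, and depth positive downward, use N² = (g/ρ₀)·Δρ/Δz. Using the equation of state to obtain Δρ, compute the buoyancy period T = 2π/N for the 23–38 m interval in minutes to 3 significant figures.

ΔT = -3.0 K, ΔS = +0.39 psu (deep − shallow).
Δρ/ρ₀ = −αΔT + βΔS = 5.10 × 10⁻⁴ + 3.159 × 10⁻⁴ = 8.259 × 10⁻⁴, so Δρ ≈ 0.8482 kg m⁻³.
N² = (g/ρ₀)·Δρ/Δz = g·(Δρ/ρ₀)/Δz = 9.81 × 8.259 × 10⁻⁴ / 15 = 5.4014 × 10⁻⁴ s⁻².
N = √(5.4014 × 10⁻⁴) = 0.023241 rad s⁻¹ → T = 2π/N = 270.35 s = 4.5058 min ≈ 4.51 min.

4.51 min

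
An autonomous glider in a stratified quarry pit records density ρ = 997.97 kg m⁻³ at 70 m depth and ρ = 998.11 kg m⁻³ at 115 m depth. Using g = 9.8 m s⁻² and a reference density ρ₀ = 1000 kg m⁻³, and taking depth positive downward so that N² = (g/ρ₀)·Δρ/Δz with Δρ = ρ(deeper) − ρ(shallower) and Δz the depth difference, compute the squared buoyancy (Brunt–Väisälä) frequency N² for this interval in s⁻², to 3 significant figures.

3.05 × 10⁻⁵ s⁻²

Δρ = 998.11 − 997.97 = 0.14 kg m⁻³ over Δz = 115 − 70 = 45 m.
N² = (9.8/1000) × (0.14/45) = 3.0489 × 10⁻⁵ s⁻² ≈ 3.05 × 10⁻⁵ s⁻².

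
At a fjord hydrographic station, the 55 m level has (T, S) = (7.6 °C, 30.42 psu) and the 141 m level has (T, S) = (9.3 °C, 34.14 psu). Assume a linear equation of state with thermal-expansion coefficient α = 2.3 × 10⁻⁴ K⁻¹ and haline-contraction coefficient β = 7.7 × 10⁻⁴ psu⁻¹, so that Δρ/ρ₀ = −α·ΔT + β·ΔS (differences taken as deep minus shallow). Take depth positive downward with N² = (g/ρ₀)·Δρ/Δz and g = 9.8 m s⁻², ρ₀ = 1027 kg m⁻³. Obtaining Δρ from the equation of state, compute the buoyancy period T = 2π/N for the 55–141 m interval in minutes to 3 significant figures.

6.24 min

ΔT = +1.7 K, ΔS = +3.72 psu (deep − shallow).
Δρ/ρ₀ = −αΔT + βΔS = -3.91 × 10⁻⁴ + 2.8644 × 10⁻³ = 2.4734 × 10⁻³, so Δρ ≈ 2.540 kg m⁻³.
N² = (g/ρ₀)·Δρ/Δz = g·(Δρ/ρ₀)/Δz = 9.8 × 2.4734 × 10⁻³ / 86 = 2.8185 × 10⁻⁴ s⁻².
N = √(2.8185 × 10⁻⁴) = 0.016788 rad s⁻¹ → T = 2π/N = 374.27 s = 6.2378 min ≈ 6.24 min.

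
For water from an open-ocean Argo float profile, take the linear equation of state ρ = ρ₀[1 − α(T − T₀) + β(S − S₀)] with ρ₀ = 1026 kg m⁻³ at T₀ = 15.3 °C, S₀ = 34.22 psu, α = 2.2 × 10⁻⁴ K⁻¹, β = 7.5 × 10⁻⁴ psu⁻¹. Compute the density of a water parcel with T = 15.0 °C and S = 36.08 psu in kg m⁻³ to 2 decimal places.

T − T₀ = -0.3 K, S − S₀ = +1.86 psu.
Bracket = 1 − α·(-0.3) + β·(+1.86) = 1 + (1.461 × 10⁻³) = 1.0014610.
ρ = 1026 × 1.0014610 = 1027.50 kg m⁻³.

1027.50 kg m⁻³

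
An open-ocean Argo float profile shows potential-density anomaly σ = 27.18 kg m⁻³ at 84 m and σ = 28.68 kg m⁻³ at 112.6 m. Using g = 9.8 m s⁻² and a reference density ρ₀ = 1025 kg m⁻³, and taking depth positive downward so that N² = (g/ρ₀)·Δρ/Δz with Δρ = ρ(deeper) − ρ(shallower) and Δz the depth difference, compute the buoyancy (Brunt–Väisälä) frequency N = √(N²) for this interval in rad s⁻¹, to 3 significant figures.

0.0224 rad s⁻¹

Δρ = 1028.68 − 1027.18 = 1.50 kg m⁻³ over Δz = 112.6 − 84 = 28.6 m.
N² = (9.8/1025) × (1.50/28.6) = 5.0145 × 10⁻⁴ s⁻².
N = √(5.0145 × 10⁻⁴) = 0.022393 rad s⁻¹ ≈ 0.0224 rad s⁻¹.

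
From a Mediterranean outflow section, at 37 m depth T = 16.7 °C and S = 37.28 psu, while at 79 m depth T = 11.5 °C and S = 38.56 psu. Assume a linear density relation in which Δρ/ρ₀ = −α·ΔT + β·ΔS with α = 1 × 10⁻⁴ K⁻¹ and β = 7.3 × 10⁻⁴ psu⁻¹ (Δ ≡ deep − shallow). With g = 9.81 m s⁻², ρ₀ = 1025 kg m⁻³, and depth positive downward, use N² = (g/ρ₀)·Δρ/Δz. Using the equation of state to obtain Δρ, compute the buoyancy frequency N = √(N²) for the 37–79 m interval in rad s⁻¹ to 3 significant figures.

ΔT = -5.2 K, ΔS = +1.28 psu (deep − shallow).
Δρ/ρ₀ = −αΔT + βΔS = 5.20 × 10⁻⁴ + 9.344 × 10⁻⁴ = 1.4544 × 10⁻³, so Δρ ≈ 1.491 kg m⁻³.
N² = (g/ρ₀)·Δρ/Δz = g·(Δρ/ρ₀)/Δz = 9.81 × 1.4544 × 10⁻³ / 42 = 3.3971 × 10⁻⁴ s⁻².
N = √(3.3971 × 10⁻⁴) = 0.018431 rad s⁻¹ ≈ 0.0184 rad s⁻¹.

0.0184 rad s⁻¹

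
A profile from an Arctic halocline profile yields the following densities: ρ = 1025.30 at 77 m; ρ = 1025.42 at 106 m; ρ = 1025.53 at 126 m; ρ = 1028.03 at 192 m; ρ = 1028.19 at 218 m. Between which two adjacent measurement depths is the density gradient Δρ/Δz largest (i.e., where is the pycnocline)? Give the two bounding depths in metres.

Compute the density gradient over each adjacent pair:
  77–106 m: Δρ/Δz = 0.12/29 = 4.1 × 10⁻³ kg m⁻⁴
  106–126 m: Δρ/Δz = 0.11/20 = 5.5 × 10⁻³ kg m⁻⁴
  126–192 m: Δρ/Δz = 2.50/66 = 0.038 kg m⁻⁴
  192–218 m: Δρ/Δz = 0.16/26 = 6.2 × 10⁻³ kg m⁻⁴
The largest gradient is in the 126–192 m interval — the pycnocline.

126–192 m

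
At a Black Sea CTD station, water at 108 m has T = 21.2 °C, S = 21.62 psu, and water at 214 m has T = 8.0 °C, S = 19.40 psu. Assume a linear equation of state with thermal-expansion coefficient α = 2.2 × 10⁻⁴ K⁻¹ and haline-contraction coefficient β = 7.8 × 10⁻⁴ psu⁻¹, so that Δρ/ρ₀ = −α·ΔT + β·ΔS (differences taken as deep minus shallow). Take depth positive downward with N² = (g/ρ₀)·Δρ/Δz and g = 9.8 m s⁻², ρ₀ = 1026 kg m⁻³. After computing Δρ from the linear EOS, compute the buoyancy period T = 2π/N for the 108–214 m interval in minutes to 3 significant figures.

10.1 min

ΔT = -13.2 K, ΔS = -2.22 psu (deep − shallow).
Δρ/ρ₀ = −αΔT + βΔS = 2.904 × 10⁻³ − 1.7316 × 10⁻³ = 1.1724 × 10⁻³, so Δρ ≈ 1.203 kg m⁻³.
N² = (g/ρ₀)·Δρ/Δz = g·(Δρ/ρ₀)/Δz = 9.8 × 1.1724 × 10⁻³ / 106 = 1.0839 × 10⁻⁴ s⁻².
N = √(1.0839 × 10⁻⁴) = 0.010411 rad s⁻¹ → T = 2π/N = 603.51 s = 10.059 min ≈ 10.1 min.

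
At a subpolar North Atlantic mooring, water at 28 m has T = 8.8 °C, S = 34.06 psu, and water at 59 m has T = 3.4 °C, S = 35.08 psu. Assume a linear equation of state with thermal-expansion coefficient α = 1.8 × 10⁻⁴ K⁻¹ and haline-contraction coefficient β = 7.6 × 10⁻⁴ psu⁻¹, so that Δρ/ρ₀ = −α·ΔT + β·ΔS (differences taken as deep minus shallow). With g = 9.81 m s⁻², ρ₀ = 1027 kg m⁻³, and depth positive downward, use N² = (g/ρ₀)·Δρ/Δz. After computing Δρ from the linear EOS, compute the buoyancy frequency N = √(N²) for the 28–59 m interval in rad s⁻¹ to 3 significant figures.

0.0235 rad s⁻¹

ΔT = -5.4 K, ΔS = +1.02 psu (deep − shallow).
Δρ/ρ₀ = −αΔT + βΔS = 9.72 × 10⁻⁴ + 7.752 × 10⁻⁴ = 1.7472 × 10⁻³, so Δρ ≈ 1.794 kg m⁻³.
N² = (g/ρ₀)·Δρ/Δz = g·(Δρ/ρ₀)/Δz = 9.81 × 1.7472 × 10⁻³ / 31 = 5.5290 × 10⁻⁴ s⁻².
N = √(5.5290 × 10⁻⁴) = 0.023514 rad s⁻¹ ≈ 0.0235 rad s⁻¹.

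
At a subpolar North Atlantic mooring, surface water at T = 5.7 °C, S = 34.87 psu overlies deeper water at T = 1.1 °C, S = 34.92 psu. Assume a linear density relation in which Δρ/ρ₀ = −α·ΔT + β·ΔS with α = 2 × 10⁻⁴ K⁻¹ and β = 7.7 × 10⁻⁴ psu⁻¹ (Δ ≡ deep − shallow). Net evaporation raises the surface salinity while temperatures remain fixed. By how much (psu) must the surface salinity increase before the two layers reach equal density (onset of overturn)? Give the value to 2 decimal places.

Neutral buoyancy requires −α(T_deep − T_surf) + β(S_deep − S_surf′) = 0.
S_surf′ = S_deep − (α/β)·ΔT = 34.92 − (2 × 10⁻⁴/7.7 × 10⁻⁴)·(-4.6) = 36.1148 psu.
Increase required: 36.1148 − 34.87 = 1.2448 psu.

1.24 psu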